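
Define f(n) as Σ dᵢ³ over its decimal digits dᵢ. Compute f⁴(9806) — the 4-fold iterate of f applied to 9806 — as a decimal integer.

9806 → 9³ + 8³ + 0³ + 6³ = 1457
1457 → 1³ + 4³ + 5³ + 7³ = 533
533 → 5³ + 3³ + 3³ = 179
179 → 1³ + 7³ + 9³ = 1073

1073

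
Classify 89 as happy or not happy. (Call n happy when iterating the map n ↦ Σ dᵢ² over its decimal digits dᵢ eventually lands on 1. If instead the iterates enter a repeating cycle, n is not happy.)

89 → 8² + 9² = 64 + 81 = 145
145 → 1² + 4² + 5² = 1 + 16 + 25 = 42
42 → 4² + 2² = 16 + 4 = 20
20 → 2² + 0² = 4 + 0 = 4
4 → 4² = 16
16 → 1² + 6² = 1 + 36 = 37
37 → 3² + 7² = 9 + 49 = 58
58 → 5² + 8² = 25 + 64 = 89  — 89 already seen; the sequence cycles without reaching 1.

not happy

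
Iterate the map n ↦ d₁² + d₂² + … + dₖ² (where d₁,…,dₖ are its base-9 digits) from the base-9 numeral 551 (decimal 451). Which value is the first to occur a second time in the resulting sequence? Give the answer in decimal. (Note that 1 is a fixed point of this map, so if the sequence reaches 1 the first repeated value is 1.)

451 = (5,5,1)_9 → 5² + 5² + 1² = 25 + 25 + 1 = 51
51 = (5,6)_9 → 5² + 6² = 25 + 36 = 61
61 = (6,7)_9 → 6² + 7² = 36 + 49 = 85
85 = (1,0,4)_9 → 1² + 0² + 4² = 1 + 0 + 16 = 17
17 = (1,8)_9 → 1² + 8² = 1 + 64 = 65
65 = (7,2)_9 → 7² + 2² = 49 + 4 = 53
53 = (5,8)_9 → 5² + 8² = 25 + 64 = 89
89 = (1,0,8)_9 → 1² + 0² + 8² = 1 + 0 + 64 = 65  — 65 already appeared earlier.

65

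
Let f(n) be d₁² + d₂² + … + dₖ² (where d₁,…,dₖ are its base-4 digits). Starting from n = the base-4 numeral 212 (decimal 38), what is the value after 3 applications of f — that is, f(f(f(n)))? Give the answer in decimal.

38 = (2,1,2)_4 → 2² + 1² + 2² = 4 + 1 + 4 = 9
9 = (2,1)_4 → 2² + 1² = 4 + 1 = 5
5 = (1,1)_4 → 1² + 1² = 1 + 1 = 2

2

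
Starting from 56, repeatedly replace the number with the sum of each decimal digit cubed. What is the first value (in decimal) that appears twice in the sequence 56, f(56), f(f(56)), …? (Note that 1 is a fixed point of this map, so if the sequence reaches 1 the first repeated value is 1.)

371

56 → 5³ + 6³ = 125 + 216 = 341
341 → 3³ + 4³ + 1³ = 27 + 64 + 1 = 92
92 → 9³ + 2³ = 729 + 8 = 737
737 → 7³ + 3³ + 7³ = 343 + 27 + 343 = 713
713 → 7³ + 1³ + 3³ = 343 + 1 + 27 = 371
371 → 3³ + 7³ + 1³ = 27 + 343 + 1 = 371  — 371 already appeared earlier.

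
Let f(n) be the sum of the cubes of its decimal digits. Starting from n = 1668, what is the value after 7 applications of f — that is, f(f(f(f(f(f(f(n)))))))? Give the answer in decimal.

153

1668 → 1³ + 6³ + 6³ + 8³ = 1 + 216 + 216 + 512 = 945
945 → 9³ + 4³ + 5³ = 729 + 64 + 125 = 918
918 → 9³ + 1³ + 8³ = 729 + 1 + 512 = 1242
1242 → 1³ + 2³ + 4³ + 2³ = 1 + 8 + 64 + 8 = 81
81 → 8³ + 1³ = 512 + 1 = 513
513 → 5³ + 1³ + 3³ = 125 + 1 + 27 = 153
153 → 1³ + 5³ + 3³ = 1 + 125 + 27 = 153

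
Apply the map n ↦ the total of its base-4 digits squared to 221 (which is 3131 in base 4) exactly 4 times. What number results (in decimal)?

221 = (3,1,3,1)_4 → 3² + 1² + 3² + 1² = 9 + 1 + 9 + 1 = 20
20 = (1,1,0)_4 → 1² + 1² + 0² = 1 + 1 + 0 = 2
2 = (2)_4 → 2² = 4
4 = (1,0)_4 → 1² + 0² = 1 + 0 = 1

1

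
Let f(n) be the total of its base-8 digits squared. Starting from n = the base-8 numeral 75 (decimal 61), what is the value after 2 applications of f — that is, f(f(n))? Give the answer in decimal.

6

61 = (7,5)_8 → 7² + 5² = 74
74 = (1,1,2)_8 → 1² + 1² + 2² = 6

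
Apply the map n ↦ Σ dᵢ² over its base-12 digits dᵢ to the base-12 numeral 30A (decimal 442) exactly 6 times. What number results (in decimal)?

442 = (3,0,10)_12 → 3² + 0² + 10² = 109
109 = (9,1)_12 → 9² + 1² = 82
82 = (6,10)_12 → 6² + 10² = 136
136 = (11,4)_12 → 11² + 4² = 137
137 = (11,5)_12 → 11² + 5² = 146
146 = (1,0,2)_12 → 1² + 0² + 2² = 5

5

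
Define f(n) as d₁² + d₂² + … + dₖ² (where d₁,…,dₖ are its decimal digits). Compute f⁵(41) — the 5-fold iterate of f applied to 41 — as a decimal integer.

85

41 → 4² + 1² = 17
17 → 1² + 7² = 50
50 → 5² + 0² = 25
25 → 2² + 5² = 29
29 → 2² + 9² = 85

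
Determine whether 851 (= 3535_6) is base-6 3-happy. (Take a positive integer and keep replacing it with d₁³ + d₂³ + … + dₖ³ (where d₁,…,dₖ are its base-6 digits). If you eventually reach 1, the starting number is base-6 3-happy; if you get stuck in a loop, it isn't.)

851 = (3,5,3,5)_6 → 3³ + 5³ + 3³ + 5³ = 27 + 125 + 27 + 125 = 304
304 = (1,2,2,4)_6 → 1³ + 2³ + 2³ + 4³ = 1 + 8 + 8 + 64 = 81
81 = (2,1,3)_6 → 2³ + 1³ + 3³ = 8 + 1 + 27 = 36
36 = (1,0,0)_6 → 1³ + 0³ + 0³ = 1 + 0 + 0 = 1  — reached 1.

base-6 3-happy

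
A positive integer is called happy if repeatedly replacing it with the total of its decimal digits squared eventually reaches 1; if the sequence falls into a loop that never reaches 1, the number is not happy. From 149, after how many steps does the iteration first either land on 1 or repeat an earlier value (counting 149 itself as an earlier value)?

149 → 98
98 → 145
145 → 42
42 → 20
20 → 4
4 → 16
16 → 37
37 → 58
58 → 89
89 → 145  — 145 repeats.
That took 10 steps.

10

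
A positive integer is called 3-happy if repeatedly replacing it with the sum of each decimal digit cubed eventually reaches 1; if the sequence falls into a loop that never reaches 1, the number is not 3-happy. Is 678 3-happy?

678 → 1071
1071 → 345
345 → 216
216 → 225
225 → 141
141 → 66
66 → 432
432 → 99
99 → 1458
1458 → 702
702 → 351
351 → 153
153 → 153  — 153 already seen; the sequence cycles without reaching 1.

not 3-happy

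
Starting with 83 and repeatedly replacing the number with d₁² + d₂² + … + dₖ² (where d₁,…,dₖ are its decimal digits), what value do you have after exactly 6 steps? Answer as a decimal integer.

20

83 → 8² + 3² = 73
73 → 7² + 3² = 58
58 → 5² + 8² = 89
89 → 8² + 9² = 145
145 → 1² + 4² + 5² = 42
42 → 4² + 2² = 20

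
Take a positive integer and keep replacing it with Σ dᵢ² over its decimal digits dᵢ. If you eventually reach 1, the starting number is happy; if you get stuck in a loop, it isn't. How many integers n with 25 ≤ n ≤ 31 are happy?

2

25: 25 → 29 → 85 → 89 → 145 → 42 → 20 → 4 → 16 → 37 → 58 → 89  — not happy
26: 26 → 40 → 16 → 37 → 58 → 89 → 145 → 42 → 20 → 4 → 16  — not happy
27: 27 → 53 → 34 → 25 → 29 → 85 → 89 → 145 → 42 → 20 → 4 → 16 → 37 → 58 → 89  — not happy
28: 28 → 68 → 100 → 1  — happy
29: 29 → 85 → 89 → 145 → 42 → 20 → 4 → 16 → 37 → 58 → 89  — not happy
30: 30 → 9 → 81 → 65 → 61 → 37 → 58 → 89 → 145 → 42 → 20 → 4 → 16 → 37  — not happy
31: 31 → 10 → 1  — happy
happy: 28, 31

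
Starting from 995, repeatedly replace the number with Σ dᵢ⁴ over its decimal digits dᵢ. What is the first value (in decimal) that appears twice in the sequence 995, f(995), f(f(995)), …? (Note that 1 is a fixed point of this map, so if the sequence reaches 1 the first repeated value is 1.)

995 → 9⁴ + 9⁴ + 5⁴ = 6561 + 6561 + 625 = 13747
13747 → 1⁴ + 3⁴ + 7⁴ + 4⁴ + 7⁴ = 1 + 81 + 2401 + 256 + 2401 = 5140
5140 → 5⁴ + 1⁴ + 4⁴ + 0⁴ = 625 + 1 + 256 + 0 = 882
882 → 8⁴ + 8⁴ + 2⁴ = 4096 + 4096 + 16 = 8208
8208 → 8⁴ + 2⁴ + 0⁴ + 8⁴ = 4096 + 16 + 0 + 4096 = 8208  — 8208 already appeared earlier.

8208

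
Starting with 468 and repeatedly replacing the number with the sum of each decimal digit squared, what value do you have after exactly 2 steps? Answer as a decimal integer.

38

468 → 116
116 → 38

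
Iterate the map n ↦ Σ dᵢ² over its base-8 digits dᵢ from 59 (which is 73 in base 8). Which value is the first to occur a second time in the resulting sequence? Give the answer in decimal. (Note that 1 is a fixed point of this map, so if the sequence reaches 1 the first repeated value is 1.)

59 = (7,3)_8 → 7² + 3² = 49 + 9 = 58
58 = (7,2)_8 → 7² + 2² = 49 + 4 = 53
53 = (6,5)_8 → 6² + 5² = 36 + 25 = 61
61 = (7,5)_8 → 7² + 5² = 49 + 25 = 74
74 = (1,1,2)_8 → 1² + 1² + 2² = 1 + 1 + 4 = 6
6 = (6)_8 → 6² = 36
36 = (4,4)_8 → 4² + 4² = 16 + 16 = 32
32 = (4,0)_8 → 4² + 0² = 16 + 0 = 16
16 = (2,0)_8 → 2² + 0² = 4 + 0 = 4
4 = (4)_8 → 4² = 16  — 16 already appeared earlier.

16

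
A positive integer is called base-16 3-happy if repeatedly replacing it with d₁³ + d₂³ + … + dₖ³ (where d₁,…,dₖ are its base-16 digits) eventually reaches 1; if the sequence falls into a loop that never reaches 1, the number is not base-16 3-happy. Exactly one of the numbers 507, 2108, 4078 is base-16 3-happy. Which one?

507: 507 → 4707 → 252 → 5103 → 6147 → 540 → 1737 → 2673 → 1344 → 189 → 3528 → 4437 → 252  — repeats 252 (not base-16 3-happy)
2108: 2108 → 2267 → 4040 → 5615 → 6245 → 854 → 368 → 344 → 638 → 3095 → 2072 → 1025 → 65 → 65  — repeats 65 (not base-16 3-happy)
4078: 4078 → 8863 → 4120 → 514 → 16 → 1  — reaches 1 (base-16 3-happy)

4078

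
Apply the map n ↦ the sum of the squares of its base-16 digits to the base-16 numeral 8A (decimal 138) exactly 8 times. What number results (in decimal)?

138 = (8,10)_16 → 8² + 10² = 164
164 = (10,4)_16 → 10² + 4² = 116
116 = (7,4)_16 → 7² + 4² = 65
65 = (4,1)_16 → 4² + 1² = 17
17 = (1,1)_16 → 1² + 1² = 2
2 = (2)_16 → 2² = 4
4 = (4)_16 → 4² = 16
16 = (1,0)_16 → 1² + 0² = 1

1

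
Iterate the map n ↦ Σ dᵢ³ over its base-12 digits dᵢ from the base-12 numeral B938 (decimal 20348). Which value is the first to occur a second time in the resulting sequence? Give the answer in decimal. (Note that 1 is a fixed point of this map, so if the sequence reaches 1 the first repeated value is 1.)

1539

20348 = (11,9,3,8)_12 → 11³ + 9³ + 3³ + 8³ = 1331 + 729 + 27 + 512 = 2599
2599 = (1,6,0,7)_12 → 1³ + 6³ + 0³ + 7³ = 1 + 216 + 0 + 343 = 560
560 = (3,10,8)_12 → 3³ + 10³ + 8³ = 27 + 1000 + 512 = 1539
1539 = (10,8,3)_12 → 10³ + 8³ + 3³ = 1000 + 512 + 27 = 1539  — 1539 already appeared earlier.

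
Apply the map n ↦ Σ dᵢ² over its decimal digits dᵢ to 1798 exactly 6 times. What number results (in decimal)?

1798 → 1² + 7² + 9² + 8² = 1 + 49 + 81 + 64 = 195
195 → 1² + 9² + 5² = 1 + 81 + 25 = 107
107 → 1² + 0² + 7² = 1 + 0 + 49 = 50
50 → 5² + 0² = 25 + 0 = 25
25 → 2² + 5² = 4 + 25 = 29
29 → 2² + 9² = 4 + 81 = 85

85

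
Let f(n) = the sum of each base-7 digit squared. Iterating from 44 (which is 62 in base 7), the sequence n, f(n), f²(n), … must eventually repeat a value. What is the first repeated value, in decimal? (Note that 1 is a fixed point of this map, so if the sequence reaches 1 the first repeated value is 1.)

44 = (6,2)_7 → 6² + 2² = 40
40 = (5,5)_7 → 5² + 5² = 50
50 = (1,0,1)_7 → 1² + 0² + 1² = 2
2 = (2)_7 → 2² = 4
4 = (4)_7 → 4² = 16
16 = (2,2)_7 → 2² + 2² = 8
8 = (1,1)_7 → 1² + 1² = 2  — 2 already appeared earlier.

2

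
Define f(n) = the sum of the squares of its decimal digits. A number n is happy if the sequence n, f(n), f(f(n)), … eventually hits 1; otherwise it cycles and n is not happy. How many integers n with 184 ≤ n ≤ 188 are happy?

184: 184 → 81 → 65 → 61 → 37 → 58 → 89 → 145 → 42 → 20 → 4 → 16 → 37  (repeats 37)
185: 185 → 90 → 81 → 65 → 61 → 37 → 58 → 89 → 145 → 42 → 20 → 4 → 16 → 37  (repeats 37)
186: 186 → 101 → 2 → 4 → 16 → 37 → 58 → 89 → 145 → 42 → 20 → 4  (repeats 4)
187: 187 → 114 → 18 → 65 → 61 → 37 → 58 → 89 → 145 → 42 → 20 → 4 → 16 → 37  (repeats 37)
188: 188 → 129 → 86 → 100 → 1  (reaches 1)
happy: 188

1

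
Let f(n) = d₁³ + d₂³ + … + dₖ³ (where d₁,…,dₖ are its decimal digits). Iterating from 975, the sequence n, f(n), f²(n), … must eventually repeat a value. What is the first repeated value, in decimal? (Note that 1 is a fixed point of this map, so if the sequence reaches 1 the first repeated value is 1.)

975 → 9³ + 7³ + 5³ = 729 + 343 + 125 = 1197
1197 → 1³ + 1³ + 9³ + 7³ = 1 + 1 + 729 + 343 = 1074
1074 → 1³ + 0³ + 7³ + 4³ = 1 + 0 + 343 + 64 = 408
408 → 4³ + 0³ + 8³ = 64 + 0 + 512 = 576
576 → 5³ + 7³ + 6³ = 125 + 343 + 216 = 684
684 → 6³ + 8³ + 4³ = 216 + 512 + 64 = 792
792 → 7³ + 9³ + 2³ = 343 + 729 + 8 = 1080
1080 → 1³ + 0³ + 8³ + 0³ = 1 + 0 + 512 + 0 = 513
513 → 5³ + 1³ + 3³ = 125 + 1 + 27 = 153
153 → 1³ + 5³ + 3³ = 1 + 125 + 27 = 153  — 153 already appeared earlier.

153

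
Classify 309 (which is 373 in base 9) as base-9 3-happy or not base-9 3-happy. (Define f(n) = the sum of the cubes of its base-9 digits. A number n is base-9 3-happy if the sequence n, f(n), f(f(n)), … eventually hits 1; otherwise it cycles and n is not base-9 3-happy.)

base-9 3-happy

309 = (3,7,3)_9 → 3³ + 7³ + 3³ = 397
397 = (4,8,1)_9 → 4³ + 8³ + 1³ = 577
577 = (7,1,1)_9 → 7³ + 1³ + 1³ = 345
345 = (4,2,3)_9 → 4³ + 2³ + 3³ = 99
99 = (1,2,0)_9 → 1³ + 2³ + 0³ = 9
9 = (1,0)_9 → 1³ + 0³ = 1  — reached 1.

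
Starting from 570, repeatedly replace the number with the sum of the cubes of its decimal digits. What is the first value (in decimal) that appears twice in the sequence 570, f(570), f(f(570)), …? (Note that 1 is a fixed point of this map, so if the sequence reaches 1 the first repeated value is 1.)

570 → 5³ + 7³ + 0³ = 125 + 343 + 0 = 468
468 → 4³ + 6³ + 8³ = 64 + 216 + 512 = 792
792 → 7³ + 9³ + 2³ = 343 + 729 + 8 = 1080
1080 → 1³ + 0³ + 8³ + 0³ = 1 + 0 + 512 + 0 = 513
513 → 5³ + 1³ + 3³ = 125 + 1 + 27 = 153
153 → 1³ + 5³ + 3³ = 1 + 125 + 27 = 153  — 153 already appeared earlier.

153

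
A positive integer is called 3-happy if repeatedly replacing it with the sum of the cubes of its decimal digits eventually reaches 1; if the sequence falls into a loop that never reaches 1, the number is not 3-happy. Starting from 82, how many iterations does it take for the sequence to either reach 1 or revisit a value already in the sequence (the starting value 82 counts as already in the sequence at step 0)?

82 → 520
520 → 133
133 → 55
55 → 250
250 → 133  — 133 repeats.
That took 5 steps.

5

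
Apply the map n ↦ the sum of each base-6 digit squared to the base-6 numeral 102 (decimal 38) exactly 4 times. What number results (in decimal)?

29

38 = (1,0,2)_6 → 1² + 0² + 2² = 5
5 = (5)_6 → 5² = 25
25 = (4,1)_6 → 4² + 1² = 17
17 = (2,5)_6 → 2² + 5² = 29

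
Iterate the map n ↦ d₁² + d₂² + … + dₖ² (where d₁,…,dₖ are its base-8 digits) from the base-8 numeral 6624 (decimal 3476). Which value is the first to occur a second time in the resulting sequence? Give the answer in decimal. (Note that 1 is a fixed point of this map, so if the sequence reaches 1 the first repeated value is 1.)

26

3476 = (6,6,2,4)_8 → 6² + 6² + 2² + 4² = 36 + 36 + 4 + 16 = 92
92 = (1,3,4)_8 → 1² + 3² + 4² = 1 + 9 + 16 = 26
26 = (3,2)_8 → 3² + 2² = 9 + 4 = 13
13 = (1,5)_8 → 1² + 5² = 1 + 25 = 26  — 26 already appeared earlier.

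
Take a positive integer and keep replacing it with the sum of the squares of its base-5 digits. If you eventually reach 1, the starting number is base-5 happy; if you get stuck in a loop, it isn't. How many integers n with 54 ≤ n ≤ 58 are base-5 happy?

1

54: 54 → 20 → 16 → 10 → 4 → 16  (repeats 16)
55: 55 → 5 → 1  (reaches 1)
56: 56 → 6 → 2 → 4 → 16 → 10 → 4  (repeats 4)
57: 57 → 9 → 17 → 13 → 13  (repeats 13)
58: 58 → 14 → 20 → 16 → 10 → 4 → 16  (repeats 16)
base-5 happy: 55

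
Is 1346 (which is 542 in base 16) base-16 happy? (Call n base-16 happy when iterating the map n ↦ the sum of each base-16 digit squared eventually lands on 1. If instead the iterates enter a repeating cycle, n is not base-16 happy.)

not base-16 happy

1346 = (5,4,2)_16 → 5² + 4² + 2² = 45
45 = (2,13)_16 → 2² + 13² = 173
173 = (10,13)_16 → 10² + 13² = 269
269 = (1,0,13)_16 → 1² + 0² + 13² = 170
170 = (10,10)_16 → 10² + 10² = 200
200 = (12,8)_16 → 12² + 8² = 208
208 = (13,0)_16 → 13² + 0² = 169
169 = (10,9)_16 → 10² + 9² = 181
181 = (11,5)_16 → 11² + 5² = 146
146 = (9,2)_16 → 9² + 2² = 85
85 = (5,5)_16 → 5² + 5² = 50
50 = (3,2)_16 → 3² + 2² = 13
13 = (13)_16 → 13² = 169  — 169 already seen; the sequence cycles without reaching 1.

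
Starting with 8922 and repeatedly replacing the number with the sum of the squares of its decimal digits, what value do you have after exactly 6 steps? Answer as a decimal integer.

8922 → 8² + 9² + 2² + 2² = 153
153 → 1² + 5² + 3² = 35
35 → 3² + 5² = 34
34 → 3² + 4² = 25
25 → 2² + 5² = 29
29 → 2² + 9² = 85

85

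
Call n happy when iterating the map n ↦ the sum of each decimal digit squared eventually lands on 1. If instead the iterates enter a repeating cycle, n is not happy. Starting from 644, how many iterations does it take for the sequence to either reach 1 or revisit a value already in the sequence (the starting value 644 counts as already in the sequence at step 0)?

644 → 6² + 4² + 4² = 68
68 → 6² + 8² = 100
100 → 1² + 0² + 0² = 1  — reached 1.
That took 3 steps.

3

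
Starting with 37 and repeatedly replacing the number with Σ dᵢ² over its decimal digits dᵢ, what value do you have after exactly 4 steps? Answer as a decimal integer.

37 → 3² + 7² = 9 + 49 = 58
58 → 5² + 8² = 25 + 64 = 89
89 → 8² + 9² = 64 + 81 = 145
145 → 1² + 4² + 5² = 1 + 16 + 25 = 42

42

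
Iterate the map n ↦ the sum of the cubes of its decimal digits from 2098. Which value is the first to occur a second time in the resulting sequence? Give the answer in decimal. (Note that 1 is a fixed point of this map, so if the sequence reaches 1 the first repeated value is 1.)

133

2098 → 2³ + 0³ + 9³ + 8³ = 8 + 0 + 729 + 512 = 1249
1249 → 1³ + 2³ + 4³ + 9³ = 1 + 8 + 64 + 729 = 802
802 → 8³ + 0³ + 2³ = 512 + 0 + 8 = 520
520 → 5³ + 2³ + 0³ = 125 + 8 + 0 = 133
133 → 1³ + 3³ + 3³ = 1 + 27 + 27 = 55
55 → 5³ + 5³ = 125 + 125 = 250
250 → 2³ + 5³ + 0³ = 8 + 125 + 0 = 133  — 133 already appeared earlier.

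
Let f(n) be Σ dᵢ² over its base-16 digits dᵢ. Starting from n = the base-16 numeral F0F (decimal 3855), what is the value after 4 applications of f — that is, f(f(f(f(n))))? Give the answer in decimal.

3855 = (15,0,15)_16 → 15² + 0² + 15² = 225 + 0 + 225 = 450
450 = (1,12,2)_16 → 1² + 12² + 2² = 1 + 144 + 4 = 149
149 = (9,5)_16 → 9² + 5² = 81 + 25 = 106
106 = (6,10)_16 → 6² + 10² = 36 + 100 = 136

136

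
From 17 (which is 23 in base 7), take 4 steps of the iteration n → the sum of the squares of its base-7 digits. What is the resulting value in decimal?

17 = (2,3)_7 → 2² + 3² = 13
13 = (1,6)_7 → 1² + 6² = 37
37 = (5,2)_7 → 5² + 2² = 29
29 = (4,1)_7 → 4² + 1² = 17

17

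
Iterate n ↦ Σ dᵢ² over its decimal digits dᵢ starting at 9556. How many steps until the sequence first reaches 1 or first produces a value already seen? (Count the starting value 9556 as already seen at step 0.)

4

9556 → 167
167 → 86
86 → 100
100 → 1  — reached 1.
That took 4 steps.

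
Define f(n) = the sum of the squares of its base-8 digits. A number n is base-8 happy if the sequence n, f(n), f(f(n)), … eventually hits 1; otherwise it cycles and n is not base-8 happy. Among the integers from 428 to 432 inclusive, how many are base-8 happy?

2

428: 428 → 77 → 27 → 18 → 8 → 1  (reaches 1)
429: 429 → 86 → 41 → 26 → 13 → 26  (repeats 26)
430: 430 → 97 → 18 → 8 → 1  (reaches 1)
431: 431 → 110 → 62 → 85 → 30 → 45 → 50 → 40 → 25 → 10 → 5 → 25  (repeats 25)
432: 432 → 72 → 2 → 4 → 16 → 4  (repeats 4)
base-8 happy: 428, 430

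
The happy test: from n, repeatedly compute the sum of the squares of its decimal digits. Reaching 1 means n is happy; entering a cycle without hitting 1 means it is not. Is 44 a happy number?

44 → 4² + 4² = 16 + 16 = 32
32 → 3² + 2² = 9 + 4 = 13
13 → 1² + 3² = 1 + 9 = 10
10 → 1² + 0² = 1 + 0 = 1  — reached 1.

happy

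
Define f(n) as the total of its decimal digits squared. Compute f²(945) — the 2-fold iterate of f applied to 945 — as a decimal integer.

9

945 → 9² + 4² + 5² = 122
122 → 1² + 2² + 2² = 9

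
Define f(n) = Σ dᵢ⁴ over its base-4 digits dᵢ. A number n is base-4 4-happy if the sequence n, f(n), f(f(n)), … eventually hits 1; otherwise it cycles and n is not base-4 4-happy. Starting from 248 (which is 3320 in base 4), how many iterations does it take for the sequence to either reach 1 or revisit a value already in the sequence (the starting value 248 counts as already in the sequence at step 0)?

248 = (3,3,2,0)_4 → 3⁴ + 3⁴ + 2⁴ + 0⁴ = 178
178 = (2,3,0,2)_4 → 2⁴ + 3⁴ + 0⁴ + 2⁴ = 113
113 = (1,3,0,1)_4 → 1⁴ + 3⁴ + 0⁴ + 1⁴ = 83
83 = (1,1,0,3)_4 → 1⁴ + 1⁴ + 0⁴ + 3⁴ = 83  — 83 repeats.
That took 4 steps.

4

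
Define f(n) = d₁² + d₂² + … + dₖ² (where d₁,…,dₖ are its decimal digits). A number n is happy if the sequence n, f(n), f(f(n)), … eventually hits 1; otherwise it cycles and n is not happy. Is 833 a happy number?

833 → 8² + 3² + 3² = 82
82 → 8² + 2² = 68
68 → 6² + 8² = 100
100 → 1² + 0² + 0² = 1  — reached 1.

happy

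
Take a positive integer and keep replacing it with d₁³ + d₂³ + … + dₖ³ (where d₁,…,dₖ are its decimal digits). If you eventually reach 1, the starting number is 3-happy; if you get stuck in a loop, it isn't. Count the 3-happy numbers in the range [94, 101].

1

94: 94 → 793 → 1099 → 1459 → 919 → 1459  (repeats 1459)
95: 95 → 854 → 701 → 344 → 155 → 251 → 134 → 92 → 737 → 713 → 371 → 371  (repeats 371)
96: 96 → 945 → 918 → 1242 → 81 → 513 → 153 → 153  (repeats 153)
97: 97 → 1072 → 352 → 160 → 217 → 352  (repeats 352)
98: 98 → 1241 → 74 → 407 → 407  (repeats 407)
99: 99 → 1458 → 702 → 351 → 153 → 153  (repeats 153)
100: 100 → 1  (reaches 1)
101: 101 → 2 → 8 → 512 → 134 → 92 → 737 → 713 → 371 → 371  (repeats 371)
3-happy: 100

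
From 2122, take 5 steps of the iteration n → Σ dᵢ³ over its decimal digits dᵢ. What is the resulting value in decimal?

133

2122 → 2³ + 1³ + 2³ + 2³ = 8 + 1 + 8 + 8 = 25
25 → 2³ + 5³ = 8 + 125 = 133
133 → 1³ + 3³ + 3³ = 1 + 27 + 27 = 55
55 → 5³ + 5³ = 125 + 125 = 250
250 → 2³ + 5³ + 0³ = 8 + 125 + 0 = 133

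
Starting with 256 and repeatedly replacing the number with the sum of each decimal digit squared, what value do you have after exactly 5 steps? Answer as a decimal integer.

89

256 → 2² + 5² + 6² = 65
65 → 6² + 5² = 61
61 → 6² + 1² = 37
37 → 3² + 7² = 58
58 → 5² + 8² = 89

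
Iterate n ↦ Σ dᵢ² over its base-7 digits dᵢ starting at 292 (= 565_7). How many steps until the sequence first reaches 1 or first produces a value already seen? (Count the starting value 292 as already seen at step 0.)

292 = (5,6,5)_7 → 5² + 6² + 5² = 25 + 36 + 25 = 86
86 = (1,5,2)_7 → 1² + 5² + 2² = 1 + 25 + 4 = 30
30 = (4,2)_7 → 4² + 2² = 16 + 4 = 20
20 = (2,6)_7 → 2² + 6² = 4 + 36 = 40
40 = (5,5)_7 → 5² + 5² = 25 + 25 = 50
50 = (1,0,1)_7 → 1² + 0² + 1² = 1 + 0 + 1 = 2
2 = (2)_7 → 2² = 4
4 = (4)_7 → 4² = 16
16 = (2,2)_7 → 2² + 2² = 4 + 4 = 8
8 = (1,1)_7 → 1² + 1² = 1 + 1 = 2  — 2 repeats.
That took 10 steps.

10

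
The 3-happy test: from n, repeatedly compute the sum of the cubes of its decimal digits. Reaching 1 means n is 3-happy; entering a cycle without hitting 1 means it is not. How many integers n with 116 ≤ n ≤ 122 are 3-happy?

1

116: 116 → 218 → 521 → 134 → 92 → 737 → 713 → 371 → 371  — not 3-happy
117: 117 → 345 → 216 → 225 → 141 → 66 → 432 → 99 → 1458 → 702 → 351 → 153 → 153  — not 3-happy
118: 118 → 514 → 190 → 730 → 370 → 370  — not 3-happy
119: 119 → 731 → 371 → 371  — not 3-happy
120: 120 → 9 → 729 → 1080 → 513 → 153 → 153  — not 3-happy
121: 121 → 10 → 1  — 3-happy
122: 122 → 17 → 344 → 155 → 251 → 134 → 92 → 737 → 713 → 371 → 371  — not 3-happy
3-happy: 121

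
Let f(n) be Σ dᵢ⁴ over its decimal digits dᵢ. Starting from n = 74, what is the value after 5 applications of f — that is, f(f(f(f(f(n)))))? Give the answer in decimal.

74 → 7⁴ + 4⁴ = 2401 + 256 = 2657
2657 → 2⁴ + 6⁴ + 5⁴ + 7⁴ = 16 + 1296 + 625 + 2401 = 4338
4338 → 4⁴ + 3⁴ + 3⁴ + 8⁴ = 256 + 81 + 81 + 4096 = 4514
4514 → 4⁴ + 5⁴ + 1⁴ + 4⁴ = 256 + 625 + 1 + 256 = 1138
1138 → 1⁴ + 1⁴ + 3⁴ + 8⁴ = 1 + 1 + 81 + 4096 = 4179

4179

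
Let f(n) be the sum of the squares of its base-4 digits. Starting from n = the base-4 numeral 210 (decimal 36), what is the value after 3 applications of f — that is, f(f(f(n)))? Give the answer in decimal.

36 = (2,1,0)_4 → 2² + 1² + 0² = 5
5 = (1,1)_4 → 1² + 1² = 2
2 = (2)_4 → 2² = 4

4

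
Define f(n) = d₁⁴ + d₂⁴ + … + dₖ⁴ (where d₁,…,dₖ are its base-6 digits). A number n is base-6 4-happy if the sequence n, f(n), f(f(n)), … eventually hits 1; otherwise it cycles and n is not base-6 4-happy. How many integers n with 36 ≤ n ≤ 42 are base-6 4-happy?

1

36: 36 → 1  — base-6 4-happy
37: 37 → 2 → 16 → 272 → 99 → 353 → 963 → 609 → 978 → 338 → 114 → 82 → 273 → 164 → 353  — not base-6 4-happy
38: 38 → 17 → 641 → 1522 → 259 → 4 → 256 → 258 → 3 → 81 → 98 → 288 → 17  — not base-6 4-happy
39: 39 → 82 → 273 → 164 → 353 → 963 → 609 → 978 → 338 → 114 → 82  — not base-6 4-happy
40: 40 → 257 → 627 → 738 → 178 → 1137 → 788 → 803 → 963 → 609 → 978 → 338 → 114 → 82 → 273 → 164 → 353 → 963  — not base-6 4-happy
41: 41 → 626 → 673 → 338 → 114 → 82 → 273 → 164 → 353 → 963 → 609 → 978 → 338  — not base-6 4-happy
42: 42 → 2 → 16 → 272 → 99 → 353 → 963 → 609 → 978 → 338 → 114 → 82 → 273 → 164 → 353  — not base-6 4-happy
base-6 4-happy: 36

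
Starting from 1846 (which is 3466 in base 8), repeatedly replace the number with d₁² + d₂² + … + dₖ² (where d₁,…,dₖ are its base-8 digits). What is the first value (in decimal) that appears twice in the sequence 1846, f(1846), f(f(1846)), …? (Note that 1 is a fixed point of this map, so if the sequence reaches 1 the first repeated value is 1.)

1846 = (3,4,6,6)_8 → 3² + 4² + 6² + 6² = 97
97 = (1,4,1)_8 → 1² + 4² + 1² = 18
18 = (2,2)_8 → 2² + 2² = 8
8 = (1,0)_8 → 1² + 0² = 1  — reached the fixed point 1.
1 → 1, so 1 is the first repeated value.

1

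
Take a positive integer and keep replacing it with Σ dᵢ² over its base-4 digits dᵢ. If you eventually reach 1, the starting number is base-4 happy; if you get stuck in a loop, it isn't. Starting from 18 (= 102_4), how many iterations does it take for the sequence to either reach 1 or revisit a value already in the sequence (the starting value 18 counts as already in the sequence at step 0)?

18 = (1,0,2)_4 → 1² + 0² + 2² = 1 + 0 + 4 = 5
5 = (1,1)_4 → 1² + 1² = 1 + 1 = 2
2 = (2)_4 → 2² = 4
4 = (1,0)_4 → 1² + 0² = 1 + 0 = 1  — reached 1.
That took 4 steps.

4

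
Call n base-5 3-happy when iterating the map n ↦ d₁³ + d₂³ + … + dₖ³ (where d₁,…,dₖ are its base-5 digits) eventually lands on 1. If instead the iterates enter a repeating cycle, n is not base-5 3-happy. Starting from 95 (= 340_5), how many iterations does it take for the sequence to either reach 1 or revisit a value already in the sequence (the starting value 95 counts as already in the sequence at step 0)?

6

95 = (3,4,0)_5 → 3³ + 4³ + 0³ = 91
91 = (3,3,1)_5 → 3³ + 3³ + 1³ = 55
55 = (2,1,0)_5 → 2³ + 1³ + 0³ = 9
9 = (1,4)_5 → 1³ + 4³ = 65
65 = (2,3,0)_5 → 2³ + 3³ + 0³ = 35
35 = (1,2,0)_5 → 1³ + 2³ + 0³ = 9  — 9 repeats.
That took 6 steps.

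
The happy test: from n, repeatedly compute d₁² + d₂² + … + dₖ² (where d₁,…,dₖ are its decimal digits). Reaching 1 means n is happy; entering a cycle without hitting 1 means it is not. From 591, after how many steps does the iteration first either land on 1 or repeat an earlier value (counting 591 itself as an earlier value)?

591 → 5² + 9² + 1² = 107
107 → 1² + 0² + 7² = 50
50 → 5² + 0² = 25
25 → 2² + 5² = 29
29 → 2² + 9² = 85
85 → 8² + 5² = 89
89 → 8² + 9² = 145
145 → 1² + 4² + 5² = 42
42 → 4² + 2² = 20
20 → 2² + 0² = 4
4 → 4² = 16
16 → 1² + 6² = 37
37 → 3² + 7² = 58
58 → 5² + 8² = 89  — 89 repeats.
That took 14 steps.

14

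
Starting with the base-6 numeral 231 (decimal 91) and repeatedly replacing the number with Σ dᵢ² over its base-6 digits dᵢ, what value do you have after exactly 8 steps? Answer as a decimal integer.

91 = (2,3,1)_6 → 14
14 = (2,2)_6 → 8
8 = (1,2)_6 → 5
5 = (5)_6 → 25
25 = (4,1)_6 → 17
17 = (2,5)_6 → 29
29 = (4,5)_6 → 41
41 = (1,0,5)_6 → 26

26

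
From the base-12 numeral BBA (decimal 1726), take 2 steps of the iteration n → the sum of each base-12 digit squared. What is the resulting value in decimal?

56

1726 = (11,11,10)_12 → 342
342 = (2,4,6)_12 → 56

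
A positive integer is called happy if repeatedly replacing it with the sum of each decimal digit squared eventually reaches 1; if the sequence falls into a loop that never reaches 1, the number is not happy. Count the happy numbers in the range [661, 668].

661: 661 → 73 → 58 → 89 → 145 → 42 → 20 → 4 → 16 → 37 → 58  (repeats 58)
662: 662 → 76 → 85 → 89 → 145 → 42 → 20 → 4 → 16 → 37 → 58 → 89  (repeats 89)
663: 663 → 81 → 65 → 61 → 37 → 58 → 89 → 145 → 42 → 20 → 4 → 16 → 37  (repeats 37)
664: 664 → 88 → 128 → 69 → 117 → 51 → 26 → 40 → 16 → 37 → 58 → 89 → 145 → 42 → 20 → 4 → 16  (repeats 16)
665: 665 → 97 → 130 → 10 → 1  (reaches 1)
666: 666 → 108 → 65 → 61 → 37 → 58 → 89 → 145 → 42 → 20 → 4 → 16 → 37  (repeats 37)
667: 667 → 121 → 6 → 36 → 45 → 41 → 17 → 50 → 25 → 29 → 85 → 89 → 145 → 42 → 20 → 4 → 16 → 37 → 58 → 89  (repeats 89)
668: 668 → 136 → 46 → 52 → 29 → 85 → 89 → 145 → 42 → 20 → 4 → 16 → 37 → 58 → 89  (repeats 89)
happy: 665

1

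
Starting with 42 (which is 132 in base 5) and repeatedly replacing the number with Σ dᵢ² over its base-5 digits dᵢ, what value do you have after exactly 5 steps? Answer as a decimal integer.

42 = (1,3,2)_5 → 14
14 = (2,4)_5 → 20
20 = (4,0)_5 → 16
16 = (3,1)_5 → 10
10 = (2,0)_5 → 4

4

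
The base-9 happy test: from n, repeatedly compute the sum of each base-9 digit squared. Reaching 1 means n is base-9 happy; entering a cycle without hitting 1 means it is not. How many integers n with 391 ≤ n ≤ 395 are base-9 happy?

2

391: 391 → 81 → 1  (reaches 1)
392: 392 → 90 → 2 → 4 → 16 → 50 → 50  (repeats 50)
393: 393 → 101 → 9 → 1  (reaches 1)
394: 394 → 114 → 46 → 26 → 68 → 74 → 68  (repeats 68)
395: 395 → 129 → 35 → 73 → 65 → 53 → 89 → 65  (repeats 65)
base-9 happy: 391, 393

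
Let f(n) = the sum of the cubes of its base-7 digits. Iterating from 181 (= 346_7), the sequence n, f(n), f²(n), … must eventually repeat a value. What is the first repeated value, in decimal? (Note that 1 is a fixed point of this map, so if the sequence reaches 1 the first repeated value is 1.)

1

181 = (3,4,6)_7 → 3³ + 4³ + 6³ = 307
307 = (6,1,6)_7 → 6³ + 1³ + 6³ = 433
433 = (1,1,5,6)_7 → 1³ + 1³ + 5³ + 6³ = 343
343 = (1,0,0,0)_7 → 1³ + 0³ + 0³ + 0³ = 1  — reached the fixed point 1.
1 → 1, so 1 is the first repeated value.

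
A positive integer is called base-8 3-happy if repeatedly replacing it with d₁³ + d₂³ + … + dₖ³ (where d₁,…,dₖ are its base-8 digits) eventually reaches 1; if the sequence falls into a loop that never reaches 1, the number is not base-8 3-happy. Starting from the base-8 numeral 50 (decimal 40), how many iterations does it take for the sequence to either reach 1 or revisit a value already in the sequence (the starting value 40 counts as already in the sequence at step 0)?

7

40 = (5,0)_8 → 5³ + 0³ = 125
125 = (1,7,5)_8 → 1³ + 7³ + 5³ = 469
469 = (7,2,5)_8 → 7³ + 2³ + 5³ = 476
476 = (7,3,4)_8 → 7³ + 3³ + 4³ = 434
434 = (6,6,2)_8 → 6³ + 6³ + 2³ = 440
440 = (6,7,0)_8 → 6³ + 7³ + 0³ = 559
559 = (1,0,5,7)_8 → 1³ + 0³ + 5³ + 7³ = 469  — 469 repeats.
That took 7 steps.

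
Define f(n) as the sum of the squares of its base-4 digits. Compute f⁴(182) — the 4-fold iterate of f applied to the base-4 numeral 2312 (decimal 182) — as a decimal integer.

4

182 = (2,3,1,2)_4 → 2² + 3² + 1² + 2² = 18
18 = (1,0,2)_4 → 1² + 0² + 2² = 5
5 = (1,1)_4 → 1² + 1² = 2
2 = (2)_4 → 2² = 4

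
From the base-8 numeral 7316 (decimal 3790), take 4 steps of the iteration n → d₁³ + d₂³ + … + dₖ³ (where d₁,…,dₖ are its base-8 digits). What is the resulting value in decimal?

3790 = (7,3,1,6)_8 → 7³ + 3³ + 1³ + 6³ = 587
587 = (1,1,1,3)_8 → 1³ + 1³ + 1³ + 3³ = 30
30 = (3,6)_8 → 3³ + 6³ = 243
243 = (3,6,3)_8 → 3³ + 6³ + 3³ = 270

270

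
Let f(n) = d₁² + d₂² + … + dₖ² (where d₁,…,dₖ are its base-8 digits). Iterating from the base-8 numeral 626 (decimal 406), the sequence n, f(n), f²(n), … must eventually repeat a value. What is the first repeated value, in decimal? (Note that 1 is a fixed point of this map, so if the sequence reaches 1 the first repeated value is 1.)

406 = (6,2,6)_8 → 6² + 2² + 6² = 76
76 = (1,1,4)_8 → 1² + 1² + 4² = 18
18 = (2,2)_8 → 2² + 2² = 8
8 = (1,0)_8 → 1² + 0² = 1  — reached the fixed point 1.
1 → 1, so 1 is the first repeated value.

1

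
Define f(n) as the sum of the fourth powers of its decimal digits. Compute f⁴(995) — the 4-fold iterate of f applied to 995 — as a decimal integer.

995 → 9⁴ + 9⁴ + 5⁴ = 6561 + 6561 + 625 = 13747
13747 → 1⁴ + 3⁴ + 7⁴ + 4⁴ + 7⁴ = 1 + 81 + 2401 + 256 + 2401 = 5140
5140 → 5⁴ + 1⁴ + 4⁴ + 0⁴ = 625 + 1 + 256 + 0 = 882
882 → 8⁴ + 8⁴ + 2⁴ = 4096 + 4096 + 16 = 8208

8208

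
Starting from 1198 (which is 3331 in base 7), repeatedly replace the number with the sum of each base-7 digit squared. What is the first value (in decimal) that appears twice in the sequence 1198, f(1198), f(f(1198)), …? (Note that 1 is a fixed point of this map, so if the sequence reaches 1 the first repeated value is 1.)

16

1198 = (3,3,3,1)_7 → 3² + 3² + 3² + 1² = 28
28 = (4,0)_7 → 4² + 0² = 16
16 = (2,2)_7 → 2² + 2² = 8
8 = (1,1)_7 → 1² + 1² = 2
2 = (2)_7 → 2² = 4
4 = (4)_7 → 4² = 16  — 16 already appeared earlier.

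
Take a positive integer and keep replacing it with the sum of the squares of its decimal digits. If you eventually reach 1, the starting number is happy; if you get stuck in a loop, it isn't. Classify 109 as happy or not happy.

happy

109 → 1² + 0² + 9² = 1 + 0 + 81 = 82
82 → 8² + 2² = 64 + 4 = 68
68 → 6² + 8² = 36 + 64 = 100
100 → 1² + 0² + 0² = 1 + 0 + 0 = 1  — reached 1.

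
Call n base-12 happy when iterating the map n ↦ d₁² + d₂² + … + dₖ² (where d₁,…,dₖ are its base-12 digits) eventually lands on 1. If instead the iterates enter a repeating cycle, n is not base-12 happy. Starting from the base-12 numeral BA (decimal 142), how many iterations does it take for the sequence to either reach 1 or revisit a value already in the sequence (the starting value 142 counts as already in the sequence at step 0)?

142 = (11,10)_12 → 11² + 10² = 221
221 = (1,6,5)_12 → 1² + 6² + 5² = 62
62 = (5,2)_12 → 5² + 2² = 29
29 = (2,5)_12 → 2² + 5² = 29  — 29 repeats.
That took 4 steps.

4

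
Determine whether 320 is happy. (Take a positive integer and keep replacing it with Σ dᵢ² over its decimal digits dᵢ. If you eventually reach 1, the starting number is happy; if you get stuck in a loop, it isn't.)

320 → 3² + 2² + 0² = 13
13 → 1² + 3² = 10
10 → 1² + 0² = 1  — reached 1.

happy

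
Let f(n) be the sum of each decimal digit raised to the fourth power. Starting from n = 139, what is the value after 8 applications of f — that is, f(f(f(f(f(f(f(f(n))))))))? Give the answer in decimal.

13139

139 → 1⁴ + 3⁴ + 9⁴ = 6643
6643 → 6⁴ + 6⁴ + 4⁴ + 3⁴ = 2929
2929 → 2⁴ + 9⁴ + 2⁴ + 9⁴ = 13154
13154 → 1⁴ + 3⁴ + 1⁴ + 5⁴ + 4⁴ = 964
964 → 9⁴ + 6⁴ + 4⁴ = 8113
8113 → 8⁴ + 1⁴ + 1⁴ + 3⁴ = 4179
4179 → 4⁴ + 1⁴ + 7⁴ + 9⁴ = 9219
9219 → 9⁴ + 2⁴ + 1⁴ + 9⁴ = 13139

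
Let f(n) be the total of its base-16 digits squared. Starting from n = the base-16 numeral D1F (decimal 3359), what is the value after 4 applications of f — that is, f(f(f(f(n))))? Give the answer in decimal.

3359 = (13,1,15)_16 → 13² + 1² + 15² = 395
395 = (1,8,11)_16 → 1² + 8² + 11² = 186
186 = (11,10)_16 → 11² + 10² = 221
221 = (13,13)_16 → 13² + 13² = 338

338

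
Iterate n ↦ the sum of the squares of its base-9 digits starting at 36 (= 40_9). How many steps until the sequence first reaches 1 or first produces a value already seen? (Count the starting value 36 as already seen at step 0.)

3

36 = (4,0)_9 → 4² + 0² = 16 + 0 = 16
16 = (1,7)_9 → 1² + 7² = 1 + 49 = 50
50 = (5,5)_9 → 5² + 5² = 25 + 25 = 50  — 50 repeats.
That took 3 steps.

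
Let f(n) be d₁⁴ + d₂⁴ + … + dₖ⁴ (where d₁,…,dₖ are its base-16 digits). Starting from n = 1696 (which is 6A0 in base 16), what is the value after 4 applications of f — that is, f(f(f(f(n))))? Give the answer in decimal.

4128

1696 = (6,10,0)_16 → 6⁴ + 10⁴ + 0⁴ = 1296 + 10000 + 0 = 11296
11296 = (2,12,2,0)_16 → 2⁴ + 12⁴ + 2⁴ + 0⁴ = 16 + 20736 + 16 + 0 = 20768
20768 = (5,1,2,0)_16 → 5⁴ + 1⁴ + 2⁴ + 0⁴ = 625 + 1 + 16 + 0 = 642
642 = (2,8,2)_16 → 2⁴ + 8⁴ + 2⁴ = 16 + 4096 + 16 = 4128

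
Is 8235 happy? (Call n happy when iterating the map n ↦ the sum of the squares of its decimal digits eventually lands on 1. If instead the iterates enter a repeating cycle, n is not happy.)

not happy

8235 → 8² + 2² + 3² + 5² = 64 + 4 + 9 + 25 = 102
102 → 1² + 0² + 2² = 1 + 0 + 4 = 5
5 → 5² = 25
25 → 2² + 5² = 4 + 25 = 29
29 → 2² + 9² = 4 + 81 = 85
85 → 8² + 5² = 64 + 25 = 89
89 → 8² + 9² = 64 + 81 = 145
145 → 1² + 4² + 5² = 1 + 16 + 25 = 42
42 → 4² + 2² = 16 + 4 = 20
20 → 2² + 0² = 4 + 0 = 4
4 → 4² = 16
16 → 1² + 6² = 1 + 36 = 37
37 → 3² + 7² = 9 + 49 = 58
58 → 5² + 8² = 25 + 64 = 89  — 89 already seen; the sequence cycles without reaching 1.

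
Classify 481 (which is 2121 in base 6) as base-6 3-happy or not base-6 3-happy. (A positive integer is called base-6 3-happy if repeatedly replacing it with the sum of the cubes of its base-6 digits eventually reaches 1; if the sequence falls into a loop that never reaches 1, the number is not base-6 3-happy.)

481 = (2,1,2,1)_6 → 2³ + 1³ + 2³ + 1³ = 8 + 1 + 8 + 1 = 18
18 = (3,0)_6 → 3³ + 0³ = 27 + 0 = 27
27 = (4,3)_6 → 4³ + 3³ = 64 + 27 = 91
91 = (2,3,1)_6 → 2³ + 3³ + 1³ = 8 + 27 + 1 = 36
36 = (1,0,0)_6 → 1³ + 0³ + 0³ = 1 + 0 + 0 = 1  — reached 1.

base-6 3-happy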